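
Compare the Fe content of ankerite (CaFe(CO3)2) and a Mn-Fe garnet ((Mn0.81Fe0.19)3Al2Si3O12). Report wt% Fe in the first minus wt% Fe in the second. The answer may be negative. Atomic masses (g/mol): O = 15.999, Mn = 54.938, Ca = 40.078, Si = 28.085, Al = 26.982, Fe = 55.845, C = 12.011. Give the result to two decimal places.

First mineral: 55.845 g Fe in 215.939 g formula = 25.86 wt% Fe.
Second mineral: 31.832 g Fe in 495.538 g formula = 6.42 wt% Fe.
25.86% − 6.42% gives a difference of 19.44 percentage points.

19.44 percentage points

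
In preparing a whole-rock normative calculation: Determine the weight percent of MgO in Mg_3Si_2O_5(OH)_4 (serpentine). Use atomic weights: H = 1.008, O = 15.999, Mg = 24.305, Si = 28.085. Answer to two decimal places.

43.63 wt%

Molar mass of Mg_3Si_2O_5(OH)_4 = 3·24.305 + 2·28.085 + 9·15.999 + 4·1.008 = 277.108 g/mol.
Each formula unit contains 3 Mg, equivalent to 3/1 = 3.0000 mol MgO.
M(MgO) = 1×24.305 + 1×15.999 = 40.304 g/mol.
Mass of MgO per formula unit = 3.0000 × 40.304 = 120.912 g.
MgO wt% = 120.912 / 277.108 × 100 = 43.63%.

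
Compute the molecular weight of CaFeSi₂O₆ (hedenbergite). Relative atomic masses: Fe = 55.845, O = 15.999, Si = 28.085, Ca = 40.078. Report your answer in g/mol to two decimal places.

The formula mass is the sum 1(40.078) + 1(55.845) + 2(28.085) + 6(15.999).

248.09 g/mol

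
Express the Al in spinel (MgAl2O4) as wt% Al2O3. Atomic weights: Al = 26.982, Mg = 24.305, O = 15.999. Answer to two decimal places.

Molar mass of MgAl2O4 = 1×24.305 + 2×26.982 + 4×15.999 = 142.265 g/mol.
Each formula unit contains 2 Al, equivalent to 2/2 = 1.0000 mol Al2O3.
M(Al2O3) = 2×26.982 + 3×15.999 = 101.961 g/mol.
Mass of Al2O3 per formula unit = 1.0000 × 101.961 = 101.961 g.
Al2O3 wt% = 101.961 / 142.265 × 100 = 71.67%.

71.67 wt%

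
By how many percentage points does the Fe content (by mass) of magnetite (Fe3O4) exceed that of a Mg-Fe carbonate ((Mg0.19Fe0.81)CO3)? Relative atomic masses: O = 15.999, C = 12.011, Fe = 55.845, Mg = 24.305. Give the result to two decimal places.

First mineral: 167.535 g Fe in 231.531 g formula = 72.36 wt% Fe.
Second mineral: 45.234 g Fe in 109.860 g formula = 41.17 wt% Fe.
72.36% − 41.17% gives a difference of 31.19 percentage points.

31.19 percentage points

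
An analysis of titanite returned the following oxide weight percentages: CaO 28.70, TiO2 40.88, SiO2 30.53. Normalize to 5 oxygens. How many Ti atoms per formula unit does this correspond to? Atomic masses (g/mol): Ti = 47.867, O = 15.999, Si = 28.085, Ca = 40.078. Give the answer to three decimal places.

1.003 Ti apfu

CaO (M=56.077): mol = 0.51180; Ca = 0.51180, O = 0.51180.
TiO2 (M=79.865): mol = 0.51186; Ti = 0.51186, O = 1.02372.
SiO2 (M=60.083): mol = 0.50813; Si = 0.50813, O = 1.01626.
ΣO = 2.55178; factor = 5/ΣO = 1.95942.
Ti apfu = 0.51186 × 1.95942 = 1.003.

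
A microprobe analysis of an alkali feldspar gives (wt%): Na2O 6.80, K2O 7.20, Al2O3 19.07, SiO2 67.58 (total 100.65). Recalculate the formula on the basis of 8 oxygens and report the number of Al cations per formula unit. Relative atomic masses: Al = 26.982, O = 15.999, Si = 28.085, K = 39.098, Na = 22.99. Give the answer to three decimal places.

0.999 Al apfu

6.80 wt% Na2O ÷ 61.979 g/mol = 0.10971 mol, giving 0.21942 Na and 0.10971 O.
7.20 wt% K2O ÷ 94.195 g/mol = 0.07644 mol, giving 0.15288 K and 0.07644 O.
19.07 wt% Al2O3 ÷ 101.961 g/mol = 0.18703 mol, giving 0.37406 Al and 0.56109 O.
67.58 wt% SiO2 ÷ 60.083 g/mol = 1.12478 mol, giving 1.12478 Si and 2.24956 O.
Oxygen sums to 2.99680; scaling by 8/2.99680 = 2.66951 puts the formula on 8 O.
Al: 0.37406 × 2.66951 = 0.999 atoms per formula unit.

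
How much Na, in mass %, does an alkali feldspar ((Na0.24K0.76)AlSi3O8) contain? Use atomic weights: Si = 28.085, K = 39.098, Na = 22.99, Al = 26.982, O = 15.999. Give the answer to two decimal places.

Formula mass = 0.24*22.99 + 0.76*39.098 + 1*26.982 + 3*28.085 + 8*15.999 = 274.461 g/mol, of which 5.518 g is Na.
So Na makes up 5.518/274.461 = 0.0201 of the mass, i.e. 2.01%.

2.01 mass %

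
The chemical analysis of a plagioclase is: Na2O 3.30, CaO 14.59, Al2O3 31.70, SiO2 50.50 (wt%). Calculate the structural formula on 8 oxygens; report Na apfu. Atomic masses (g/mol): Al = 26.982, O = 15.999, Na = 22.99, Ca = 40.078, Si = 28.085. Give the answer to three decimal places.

0.291 Na apfu

Na2O: 3.30/61.979 = 0.05324 mol → 0.10648 mol Na, 0.05324 mol O.
CaO: 14.59/56.077 = 0.26018 mol → 0.26018 mol Ca, 0.26018 mol O.
Al2O3: 31.70/101.961 = 0.31090 mol → 0.62180 mol Al, 0.93270 mol O.
SiO2: 50.50/60.083 = 0.84050 mol → 0.84050 mol Si, 1.68100 mol O.
Total oxygen = 2.92712 mol. Normalization factor = 8/2.92712 = 2.73306.
Na per 8 O = 0.10648 × 2.73306 = 0.291.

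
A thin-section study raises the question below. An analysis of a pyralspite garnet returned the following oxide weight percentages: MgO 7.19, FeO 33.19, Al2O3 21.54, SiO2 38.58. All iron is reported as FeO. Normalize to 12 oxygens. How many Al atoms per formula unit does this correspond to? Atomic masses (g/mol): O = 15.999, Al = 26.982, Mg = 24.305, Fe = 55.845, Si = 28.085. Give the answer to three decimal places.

1.982 Al apfu

7.19 wt% MgO ÷ 40.304 g/mol = 0.17839 mol, giving 0.17839 Mg and 0.17839 O.
33.19 wt% FeO ÷ 71.844 g/mol = 0.46197 mol, giving 0.46197 Fe and 0.46197 O.
21.54 wt% Al2O3 ÷ 101.961 g/mol = 0.21126 mol, giving 0.42252 Al and 0.63378 O.
38.58 wt% SiO2 ÷ 60.083 g/mol = 0.64211 mol, giving 0.64211 Si and 1.28422 O.
Oxygen sums to 2.55836; scaling by 12/2.55836 = 4.69050 puts the formula on 12 O.
Al: 0.42252 × 4.69050 = 1.982 atoms per formula unit.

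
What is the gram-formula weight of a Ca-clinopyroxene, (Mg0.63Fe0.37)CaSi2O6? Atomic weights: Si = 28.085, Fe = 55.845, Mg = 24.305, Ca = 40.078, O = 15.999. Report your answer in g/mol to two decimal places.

M = 0.63·24.305 + 0.37·55.845 + 1·40.078 + 2·28.085 + 6·15.999

228.22 g/mol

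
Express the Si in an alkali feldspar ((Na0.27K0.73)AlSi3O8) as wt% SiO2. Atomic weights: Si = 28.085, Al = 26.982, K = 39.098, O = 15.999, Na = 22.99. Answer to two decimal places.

M((Na0.27K0.73)AlSi3O8) = 273.978 g/mol; M(SiO2) = 60.083 g/mol.
Moles SiO2 per formula unit = 3 Si ÷ 1 = 3.0000.
SiO2 fraction = (3.0000 × 60.083) / 273.978 = 180.249/273.978 = 0.6579.

65.79 wt%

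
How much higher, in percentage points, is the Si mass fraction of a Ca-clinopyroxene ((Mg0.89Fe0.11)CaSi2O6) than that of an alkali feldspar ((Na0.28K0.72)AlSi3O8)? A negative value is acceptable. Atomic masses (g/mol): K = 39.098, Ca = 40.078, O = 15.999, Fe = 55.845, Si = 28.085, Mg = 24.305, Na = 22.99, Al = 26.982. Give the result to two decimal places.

-5.24 percentage points

Si in (Mg0.89Fe0.11)CaSi2O6: molar mass 220.016 g/mol; 2×28.085 = 56.170 g → 25.53 wt%.
Si in (Na0.28K0.72)AlSi3O8: molar mass 273.817 g/mol; 3×28.085 = 84.255 g → 30.77 wt%.
Difference = 25.53 − 30.77 = -5.24 percentage points.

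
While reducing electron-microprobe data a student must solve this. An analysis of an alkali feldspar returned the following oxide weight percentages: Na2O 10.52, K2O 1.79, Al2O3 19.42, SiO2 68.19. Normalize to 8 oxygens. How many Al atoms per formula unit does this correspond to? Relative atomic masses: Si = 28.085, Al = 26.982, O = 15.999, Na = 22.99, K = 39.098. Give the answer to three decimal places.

1.006 Al apfu

Na2O (M=61.979): mol = 0.16973; Na = 0.33946, O = 0.16973.
K2O (M=94.195): mol = 0.01900; K = 0.03800, O = 0.01900.
Al2O3 (M=101.961): mol = 0.19046; Al = 0.38092, O = 0.57138.
SiO2 (M=60.083): mol = 1.13493; Si = 1.13493, O = 2.26986.
ΣO = 3.02997; factor = 8/ΣO = 2.64029.
Al apfu = 0.38092 × 2.64029 = 1.006.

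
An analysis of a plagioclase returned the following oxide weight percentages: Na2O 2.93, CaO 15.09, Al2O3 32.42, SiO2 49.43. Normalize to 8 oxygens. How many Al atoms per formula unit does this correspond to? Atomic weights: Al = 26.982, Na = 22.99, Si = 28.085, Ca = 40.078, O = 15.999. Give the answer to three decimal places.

Na2O (M=61.979): mol = 0.04727; Na = 0.09454, O = 0.04727.
CaO (M=56.077): mol = 0.26909; Ca = 0.26909, O = 0.26909.
Al2O3 (M=101.961): mol = 0.31796; Al = 0.63592, O = 0.95388.
SiO2 (M=60.083): mol = 0.82270; Si = 0.82270, O = 1.64540.
ΣO = 2.91564; factor = 8/ΣO = 2.74382.
Al apfu = 0.63592 × 2.74382 = 1.745.

1.745 Al apfu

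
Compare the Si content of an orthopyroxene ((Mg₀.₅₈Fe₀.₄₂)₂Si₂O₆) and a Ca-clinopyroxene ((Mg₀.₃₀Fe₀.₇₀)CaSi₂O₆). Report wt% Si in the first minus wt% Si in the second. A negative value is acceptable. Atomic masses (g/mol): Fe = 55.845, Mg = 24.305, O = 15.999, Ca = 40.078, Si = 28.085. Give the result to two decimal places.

1.18 percentage points

Si in (Mg₀.₅₈Fe₀.₄₂)₂Si₂O₆: molar mass 227.268 g/mol; 2×28.085 = 56.170 g → 24.72 wt%.
Si in (Mg₀.₃₀Fe₀.₇₀)CaSi₂O₆: molar mass 238.625 g/mol; 2×28.085 = 56.170 g → 23.54 wt%.
Difference = 24.72 − 23.54 = 1.18 percentage points.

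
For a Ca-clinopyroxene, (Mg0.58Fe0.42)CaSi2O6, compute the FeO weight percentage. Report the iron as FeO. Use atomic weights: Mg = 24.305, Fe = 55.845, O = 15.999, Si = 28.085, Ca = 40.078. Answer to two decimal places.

M((Mg0.58Fe0.42)CaSi2O6) = 229.794 g/mol; M(FeO) = 71.844 g/mol.
Moles FeO per formula unit = 0.42 Fe ÷ 1 = 0.4200.
FeO fraction = (0.4200 × 71.844) / 229.794 = 30.174/229.794 = 0.1313.

13.13 wt%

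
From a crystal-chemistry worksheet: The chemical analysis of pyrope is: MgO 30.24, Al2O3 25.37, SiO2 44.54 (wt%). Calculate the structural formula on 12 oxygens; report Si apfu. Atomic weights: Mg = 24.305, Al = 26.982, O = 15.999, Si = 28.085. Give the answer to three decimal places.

MgO (M=40.304): mol = 0.75030; Mg = 0.75030, O = 0.75030.
Al2O3 (M=101.961): mol = 0.24882; Al = 0.49764, O = 0.74646.
SiO2 (M=60.083): mol = 0.74131; Si = 0.74131, O = 1.48262.
ΣO = 2.97938; factor = 12/ΣO = 4.02768.
Si apfu = 0.74131 × 4.02768 = 2.986.

2.986 Si apfu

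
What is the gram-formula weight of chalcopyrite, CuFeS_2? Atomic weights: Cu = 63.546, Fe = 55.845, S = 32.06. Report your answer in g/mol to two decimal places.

Cu: 1 × 63.546 = 63.5460
Fe: 1 × 55.845 = 55.8450
S: 2 × 32.06 = 64.1200
Summing the contributions gives the formula mass.

183.51 g/mol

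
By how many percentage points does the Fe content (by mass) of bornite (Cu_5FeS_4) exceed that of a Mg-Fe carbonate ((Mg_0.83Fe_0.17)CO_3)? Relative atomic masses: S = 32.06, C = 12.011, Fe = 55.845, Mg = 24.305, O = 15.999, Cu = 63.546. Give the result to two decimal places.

M(Cu_5FeS_4) = 501.815 g/mol, so wt% Fe = 55.845/501.815 × 100 = 11.13%.
M((Mg_0.83Fe_0.17)CO_3) = 89.675 g/mol, so wt% Fe = 9.494/89.675 × 100 = 10.59%.
11.13 − 10.59 = 0.54 pp.

0.54 percentage points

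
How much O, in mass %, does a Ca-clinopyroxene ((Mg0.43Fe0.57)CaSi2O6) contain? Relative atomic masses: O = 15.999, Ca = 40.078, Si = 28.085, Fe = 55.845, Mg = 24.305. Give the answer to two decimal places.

40.93 mass %

Molar mass of (Mg0.43Fe0.57)CaSi2O6: 0.43×24.305 + 0.57×55.845 + 1×40.078 + 2×28.085 + 6×15.999 = 234.525 g/mol.
Mass of O per formula unit: 6 × 15.999 = 95.994 g.
Weight fraction O = 95.994 / 234.525 = 0.4093.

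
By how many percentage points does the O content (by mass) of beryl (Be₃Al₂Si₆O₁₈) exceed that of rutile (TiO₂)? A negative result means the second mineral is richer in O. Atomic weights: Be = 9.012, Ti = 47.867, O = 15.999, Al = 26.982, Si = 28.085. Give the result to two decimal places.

13.51 percentage points

First mineral: 287.982 g O in 537.492 g formula = 53.58 wt% O.
Second mineral: 31.998 g O in 79.865 g formula = 40.07 wt% O.
53.58% − 40.07% gives a difference of 13.51 percentage points.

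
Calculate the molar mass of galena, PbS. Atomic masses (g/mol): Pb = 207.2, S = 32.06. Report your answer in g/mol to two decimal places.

The formula mass is the sum 1(207.2) + 1(32.06).

239.26 g/mol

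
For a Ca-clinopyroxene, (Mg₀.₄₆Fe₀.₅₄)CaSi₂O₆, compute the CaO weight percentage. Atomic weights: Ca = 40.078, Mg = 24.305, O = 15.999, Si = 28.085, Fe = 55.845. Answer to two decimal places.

24.01 wt%

Formula mass = 233.579 g/mol.
1 Ca → 1.0000 mol CaO per formula unit; M(CaO) = 56.077, so CaO mass = 56.077 g.
56.077/233.579 × 100 = 24.01 wt%.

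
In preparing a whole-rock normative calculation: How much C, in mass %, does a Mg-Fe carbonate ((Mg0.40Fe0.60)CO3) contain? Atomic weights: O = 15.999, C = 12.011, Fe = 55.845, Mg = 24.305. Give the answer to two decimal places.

11.63 mass %

Formula mass = 0.40*24.305 + 0.60*55.845 + 1*12.011 + 3*15.999 = 103.237 g/mol, of which 12.011 g is C.
So C makes up 12.011/103.237 = 0.1163 of the mass, i.e. 11.63%.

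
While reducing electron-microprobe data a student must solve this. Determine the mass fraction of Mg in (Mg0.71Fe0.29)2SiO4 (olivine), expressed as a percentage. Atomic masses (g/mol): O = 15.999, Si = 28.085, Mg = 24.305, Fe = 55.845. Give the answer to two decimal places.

M((Mg0.71Fe0.29)2SiO4) = 158.984 g/mol.
Mg contributes 1.42 × 24.305 = 34.513 g per mole.
34.513/158.984 = 0.2171 → 21.71%.

21.71 mass %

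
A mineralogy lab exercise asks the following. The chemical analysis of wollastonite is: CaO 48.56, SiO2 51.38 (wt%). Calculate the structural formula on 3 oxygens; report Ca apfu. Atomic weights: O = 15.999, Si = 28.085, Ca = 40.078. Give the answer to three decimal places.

1.008 Ca apfu

CaO (M=56.077): mol = 0.86595; Ca = 0.86595, O = 0.86595.
SiO2 (M=60.083): mol = 0.85515; Si = 0.85515, O = 1.71030.
ΣO = 2.57625; factor = 3/ΣO = 1.16448.
Ca apfu = 0.86595 × 1.16448 = 1.008.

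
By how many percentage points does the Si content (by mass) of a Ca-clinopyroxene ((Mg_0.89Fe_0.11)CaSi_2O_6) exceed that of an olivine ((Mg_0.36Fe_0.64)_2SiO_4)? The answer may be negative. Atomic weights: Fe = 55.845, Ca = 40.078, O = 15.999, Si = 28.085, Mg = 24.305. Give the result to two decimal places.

First mineral: 56.170 g Si in 220.016 g formula = 25.53 wt% Si.
Second mineral: 28.085 g Si in 181.062 g formula = 15.51 wt% Si.
25.53% − 15.51% gives a difference of 10.02 percentage points.

10.02 percentage points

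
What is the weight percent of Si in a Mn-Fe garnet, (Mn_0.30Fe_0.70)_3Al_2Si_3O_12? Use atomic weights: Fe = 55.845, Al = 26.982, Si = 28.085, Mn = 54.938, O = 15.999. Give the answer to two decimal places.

Molar mass of (Mn_0.30Fe_0.70)_3Al_2Si_3O_12: 0.90*54.938 + 2.10*55.845 + 2*26.982 + 3*28.085 + 12*15.999 = 496.926 g/mol.
Mass of Si per formula unit: 3 × 28.085 = 84.255 g.
Weight fraction Si = 84.255 / 496.926 = 0.1696.

16.96 weight percent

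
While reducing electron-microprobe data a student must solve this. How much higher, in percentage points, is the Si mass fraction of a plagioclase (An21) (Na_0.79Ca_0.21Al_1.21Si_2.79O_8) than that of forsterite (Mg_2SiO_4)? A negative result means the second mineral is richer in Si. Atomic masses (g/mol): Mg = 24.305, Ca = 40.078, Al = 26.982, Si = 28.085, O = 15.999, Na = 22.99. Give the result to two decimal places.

9.54 percentage points

First mineral: 78.357 g Si in 265.576 g formula = 29.50 wt% Si.
Second mineral: 28.085 g Si in 140.691 g formula = 19.96 wt% Si.
29.50% − 19.96% gives a difference of 9.54 percentage points.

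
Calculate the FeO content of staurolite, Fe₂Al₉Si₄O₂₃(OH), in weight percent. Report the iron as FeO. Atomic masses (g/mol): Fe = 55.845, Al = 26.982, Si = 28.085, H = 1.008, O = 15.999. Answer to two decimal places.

Formula mass = 851.852 g/mol.
2 Fe → 2.0000 mol FeO per formula unit; M(FeO) = 71.844, so FeO mass = 143.688 g.
143.688/851.852 × 100 = 16.87 wt%.

16.87 wt%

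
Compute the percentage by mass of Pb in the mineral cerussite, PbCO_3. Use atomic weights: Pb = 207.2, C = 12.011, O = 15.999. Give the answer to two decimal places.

Molar mass of PbCO_3: 1×207.2 + 1×12.011 + 3×15.999 = 267.208 g/mol.
Mass of Pb per formula unit: 1 × 207.2 = 207.200 g.
Weight fraction Pb = 207.200 / 267.208 = 0.7754.

77.54 weight percent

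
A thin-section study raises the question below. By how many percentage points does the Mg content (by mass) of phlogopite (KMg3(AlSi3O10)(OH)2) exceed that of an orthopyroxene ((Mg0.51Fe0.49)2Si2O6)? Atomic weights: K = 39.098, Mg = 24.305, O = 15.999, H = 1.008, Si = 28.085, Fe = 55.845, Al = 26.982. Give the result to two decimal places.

6.77 percentage points

First mineral: 72.915 g Mg in 417.254 g formula = 17.47 wt% Mg.
Second mineral: 24.791 g Mg in 231.683 g formula = 10.70 wt% Mg.
17.47% − 10.70% gives a difference of 6.77 percentage points.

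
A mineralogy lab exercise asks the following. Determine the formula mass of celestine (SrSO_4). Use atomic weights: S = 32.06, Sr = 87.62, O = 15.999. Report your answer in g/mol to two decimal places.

The formula mass is the sum 1(87.62) + 1(32.06) + 4(15.999).

183.68 g/mol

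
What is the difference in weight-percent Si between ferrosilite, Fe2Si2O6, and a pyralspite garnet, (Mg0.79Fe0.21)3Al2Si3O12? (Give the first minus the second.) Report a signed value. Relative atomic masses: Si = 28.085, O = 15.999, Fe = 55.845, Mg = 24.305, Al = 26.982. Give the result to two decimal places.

1.37 percentage points

Si in Fe2Si2O6: molar mass 263.854 g/mol; 2×28.085 = 56.170 g → 21.29 wt%.
Si in (Mg0.79Fe0.21)3Al2Si3O12: molar mass 422.992 g/mol; 3×28.085 = 84.255 g → 19.92 wt%.
Difference = 21.29 − 19.92 = 1.37 percentage points.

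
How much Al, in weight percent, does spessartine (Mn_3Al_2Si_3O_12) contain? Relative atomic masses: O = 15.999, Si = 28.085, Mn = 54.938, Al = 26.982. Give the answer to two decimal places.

10.90 weight percent

Formula mass = 3·54.938 + 2·26.982 + 3·28.085 + 12·15.999 = 495.021 g/mol, of which 53.964 g is Al.
So Al makes up 53.964/495.021 = 0.1090 of the mass, i.e. 10.90%.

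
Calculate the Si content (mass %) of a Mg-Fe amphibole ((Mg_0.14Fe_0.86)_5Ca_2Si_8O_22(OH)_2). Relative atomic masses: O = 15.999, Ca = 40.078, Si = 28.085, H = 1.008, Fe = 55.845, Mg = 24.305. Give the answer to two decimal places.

23.70 mass %

Molar mass of (Mg_0.14Fe_0.86)_5Ca_2Si_8O_22(OH)_2: 0.70*24.305 + 4.30*55.845 + 2*40.078 + 8*28.085 + 24*15.999 + 2*1.008 = 947.975 g/mol.
Mass of Si per formula unit: 8 × 28.085 = 224.680 g.
Weight fraction Si = 224.680 / 947.975 = 0.2370.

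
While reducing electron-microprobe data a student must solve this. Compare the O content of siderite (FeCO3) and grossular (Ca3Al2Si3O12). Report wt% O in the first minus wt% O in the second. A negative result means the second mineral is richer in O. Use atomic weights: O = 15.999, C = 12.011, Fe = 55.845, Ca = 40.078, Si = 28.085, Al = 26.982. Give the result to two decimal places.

-1.19 percentage points

O in FeCO3: molar mass 115.853 g/mol; 3×15.999 = 47.997 g → 41.43 wt%.
O in Ca3Al2Si3O12: molar mass 450.441 g/mol; 12×15.999 = 191.988 g → 42.62 wt%.
Difference = 41.43 − 42.62 = -1.19 percentage points.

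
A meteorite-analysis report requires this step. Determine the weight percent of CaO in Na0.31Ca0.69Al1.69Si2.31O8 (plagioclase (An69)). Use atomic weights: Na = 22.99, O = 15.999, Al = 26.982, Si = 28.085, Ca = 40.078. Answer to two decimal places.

M(Na0.31Ca0.69Al1.69Si2.31O8) = 273.249 g/mol; M(CaO) = 56.077 g/mol.
Moles CaO per formula unit = 0.69 Ca ÷ 1 = 0.6900.
CaO fraction = (0.6900 × 56.077) / 273.249 = 38.693/273.249 = 0.1416.

14.16 wt%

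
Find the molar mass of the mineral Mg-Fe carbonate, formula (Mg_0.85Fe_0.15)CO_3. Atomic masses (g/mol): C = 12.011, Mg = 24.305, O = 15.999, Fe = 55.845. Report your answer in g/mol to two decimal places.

The formula mass is the sum 0.85*24.305 + 0.15*55.845 + 1*12.011 + 3*15.999.

89.04 g/mol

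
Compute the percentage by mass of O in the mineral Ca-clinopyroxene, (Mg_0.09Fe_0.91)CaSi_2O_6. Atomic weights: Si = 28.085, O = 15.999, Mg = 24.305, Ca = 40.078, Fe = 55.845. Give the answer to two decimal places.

39.14 weight percent

Molar mass of (Mg_0.09Fe_0.91)CaSi_2O_6: 0.09·24.305 + 0.91·55.845 + 1·40.078 + 2·28.085 + 6·15.999 = 245.248 g/mol.
Mass of O per formula unit: 6 × 15.999 = 95.994 g.
Weight fraction O = 95.994 / 245.248 = 0.3914.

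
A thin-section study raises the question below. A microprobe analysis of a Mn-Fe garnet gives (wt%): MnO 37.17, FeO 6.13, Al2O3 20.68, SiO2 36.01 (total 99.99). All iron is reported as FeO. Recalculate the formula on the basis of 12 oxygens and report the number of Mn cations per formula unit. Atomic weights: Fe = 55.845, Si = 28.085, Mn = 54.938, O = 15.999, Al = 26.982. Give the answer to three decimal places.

2.602 Mn apfu

37.17 wt% MnO ÷ 70.937 g/mol = 0.52399 mol, giving 0.52399 Mn and 0.52399 O.
6.13 wt% FeO ÷ 71.844 g/mol = 0.08532 mol, giving 0.08532 Fe and 0.08532 O.
20.68 wt% Al2O3 ÷ 101.961 g/mol = 0.20282 mol, giving 0.40564 Al and 0.60846 O.
36.01 wt% SiO2 ÷ 60.083 g/mol = 0.59934 mol, giving 0.59934 Si and 1.19868 O.
Oxygen sums to 2.41645; scaling by 12/2.41645 = 4.96596 puts the formula on 12 O.
Mn: 0.52399 × 4.96596 = 2.602 atoms per formula unit.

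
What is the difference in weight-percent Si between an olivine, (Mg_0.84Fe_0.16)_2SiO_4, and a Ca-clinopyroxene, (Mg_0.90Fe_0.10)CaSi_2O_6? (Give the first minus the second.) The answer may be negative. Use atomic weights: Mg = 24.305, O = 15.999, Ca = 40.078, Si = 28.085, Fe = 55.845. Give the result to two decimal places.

-6.94 percentage points

M((Mg_0.84Fe_0.16)_2SiO_4) = 150.784 g/mol, so wt% Si = 28.085/150.784 × 100 = 18.63%.
M((Mg_0.90Fe_0.10)CaSi_2O_6) = 219.701 g/mol, so wt% Si = 56.170/219.701 × 100 = 25.57%.
18.63 − 25.57 = -6.94 pp.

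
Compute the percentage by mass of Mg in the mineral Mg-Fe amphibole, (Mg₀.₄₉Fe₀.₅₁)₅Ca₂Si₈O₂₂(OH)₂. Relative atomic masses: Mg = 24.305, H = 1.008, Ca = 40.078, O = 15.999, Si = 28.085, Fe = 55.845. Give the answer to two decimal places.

6.67 mass %

M((Mg₀.₄₉Fe₀.₅₁)₅Ca₂Si₈O₂₂(OH)₂) = 892.780 g/mol.
Mg contributes 2.45 × 24.305 = 59.547 g per mole.
59.547/892.780 = 0.0667 → 6.67%.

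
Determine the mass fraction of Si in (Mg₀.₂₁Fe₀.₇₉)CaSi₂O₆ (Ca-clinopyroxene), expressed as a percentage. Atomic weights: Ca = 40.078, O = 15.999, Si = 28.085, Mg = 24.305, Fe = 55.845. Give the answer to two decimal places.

23.26 wt%

M((Mg₀.₂₁Fe₀.₇₉)CaSi₂O₆) = 241.464 g/mol.
Si contributes 2 × 28.085 = 56.170 g per mole.
56.170/241.464 = 0.2326 → 23.26%.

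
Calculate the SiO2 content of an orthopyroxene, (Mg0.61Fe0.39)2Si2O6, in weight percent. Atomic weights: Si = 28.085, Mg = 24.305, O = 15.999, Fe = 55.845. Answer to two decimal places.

53.32 wt%

Molar mass of (Mg0.61Fe0.39)2Si2O6 = 1.22*24.305 + 0.78*55.845 + 2*28.085 + 6*15.999 = 225.375 g/mol.
Each formula unit contains 2 Si, equivalent to 2/1 = 2.0000 mol SiO2.
M(SiO2) = 1×28.085 + 2×15.999 = 60.083 g/mol.
Mass of SiO2 per formula unit = 2.0000 × 60.083 = 120.166 g.
SiO2 wt% = 120.166 / 225.375 × 100 = 53.32%.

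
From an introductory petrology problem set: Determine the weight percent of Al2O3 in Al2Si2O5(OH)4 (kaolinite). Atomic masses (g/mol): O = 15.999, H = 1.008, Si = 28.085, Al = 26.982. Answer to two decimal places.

39.50 wt%

M(Al2Si2O5(OH)4) = 258.157 g/mol; M(Al2O3) = 101.961 g/mol.
Moles Al2O3 per formula unit = 2 Al ÷ 2 = 1.0000.
Al2O3 fraction = (1.0000 × 101.961) / 258.157 = 101.961/258.157 = 0.3950.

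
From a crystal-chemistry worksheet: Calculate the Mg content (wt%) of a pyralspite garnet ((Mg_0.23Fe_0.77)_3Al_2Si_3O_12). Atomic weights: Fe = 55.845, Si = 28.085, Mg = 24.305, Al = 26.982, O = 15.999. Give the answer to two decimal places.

3.52 wt%

Formula mass = 0.69×24.305 + 2.31×55.845 + 2×26.982 + 3×28.085 + 12×15.999 = 475.979 g/mol, of which 16.770 g is Mg.
So Mg makes up 16.770/475.979 = 0.0352 of the mass, i.e. 3.52%.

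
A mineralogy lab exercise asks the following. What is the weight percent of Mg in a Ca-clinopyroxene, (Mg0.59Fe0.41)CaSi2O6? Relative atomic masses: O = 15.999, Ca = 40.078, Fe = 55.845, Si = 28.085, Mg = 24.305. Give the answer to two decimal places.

6.25 weight percent

Formula mass = 0.59·24.305 + 0.41·55.845 + 1·40.078 + 2·28.085 + 6·15.999 = 229.478 g/mol, of which 14.340 g is Mg.
So Mg makes up 14.340/229.478 = 0.0625 of the mass, i.e. 6.25%.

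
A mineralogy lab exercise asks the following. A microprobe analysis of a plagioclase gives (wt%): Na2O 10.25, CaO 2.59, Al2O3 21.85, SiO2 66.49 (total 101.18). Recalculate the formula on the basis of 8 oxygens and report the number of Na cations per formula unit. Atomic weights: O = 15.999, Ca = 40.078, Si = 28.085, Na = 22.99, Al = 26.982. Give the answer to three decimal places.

0.863 Na apfu

10.25 wt% Na2O ÷ 61.979 g/mol = 0.16538 mol, giving 0.33076 Na and 0.16538 O.
2.59 wt% CaO ÷ 56.077 g/mol = 0.04619 mol, giving 0.04619 Ca and 0.04619 O.
21.85 wt% Al2O3 ÷ 101.961 g/mol = 0.21430 mol, giving 0.42860 Al and 0.64290 O.
66.49 wt% SiO2 ÷ 60.083 g/mol = 1.10664 mol, giving 1.10664 Si and 2.21328 O.
Oxygen sums to 3.06775; scaling by 8/3.06775 = 2.60777 puts the formula on 8 O.
Na: 0.33076 × 2.60777 = 0.863 atoms per formula unit.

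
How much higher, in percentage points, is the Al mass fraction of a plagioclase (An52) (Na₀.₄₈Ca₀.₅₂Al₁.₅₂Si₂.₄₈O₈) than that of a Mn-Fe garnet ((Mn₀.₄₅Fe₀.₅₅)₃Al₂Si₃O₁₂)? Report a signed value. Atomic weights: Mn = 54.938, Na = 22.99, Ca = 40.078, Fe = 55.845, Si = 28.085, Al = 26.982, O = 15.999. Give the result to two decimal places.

M(Na₀.₄₈Ca₀.₅₂Al₁.₅₂Si₂.₄₈O₈) = 270.531 g/mol, so wt% Al = 41.013/270.531 × 100 = 15.16%.
M((Mn₀.₄₅Fe₀.₅₅)₃Al₂Si₃O₁₂) = 496.518 g/mol, so wt% Al = 53.964/496.518 × 100 = 10.87%.
15.16 − 10.87 = 4.29 pp.

4.29 percentage points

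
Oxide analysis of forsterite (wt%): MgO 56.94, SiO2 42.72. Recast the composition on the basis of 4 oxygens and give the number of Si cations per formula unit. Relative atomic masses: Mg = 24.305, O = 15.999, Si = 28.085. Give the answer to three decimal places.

MgO (M=40.304): mol = 1.41276; Mg = 1.41276, O = 1.41276.
SiO2 (M=60.083): mol = 0.71102; Si = 0.71102, O = 1.42204.
ΣO = 2.83480; factor = 4/ΣO = 1.41103.
Si apfu = 0.71102 × 1.41103 = 1.003.

1.003 Si apfu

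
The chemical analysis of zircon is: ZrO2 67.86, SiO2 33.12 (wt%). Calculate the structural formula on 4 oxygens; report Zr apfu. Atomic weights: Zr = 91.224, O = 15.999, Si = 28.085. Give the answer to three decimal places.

ZrO2 (M=123.222): mol = 0.55071; Zr = 0.55071, O = 1.10142.
SiO2 (M=60.083): mol = 0.55124; Si = 0.55124, O = 1.10248.
ΣO = 2.20390; factor = 4/ΣO = 1.81496.
Zr apfu = 0.55071 × 1.81496 = 1.000.

1.000 Zr apfu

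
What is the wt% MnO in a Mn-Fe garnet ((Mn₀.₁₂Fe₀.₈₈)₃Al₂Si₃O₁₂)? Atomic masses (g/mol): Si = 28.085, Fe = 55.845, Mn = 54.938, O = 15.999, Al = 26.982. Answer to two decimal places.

5.13 wt%

Formula mass = 497.415 g/mol.
0.36 Mn → 0.3600 mol MnO per formula unit; M(MnO) = 70.937, so MnO mass = 25.537 g.
25.537/497.415 × 100 = 5.13 wt%.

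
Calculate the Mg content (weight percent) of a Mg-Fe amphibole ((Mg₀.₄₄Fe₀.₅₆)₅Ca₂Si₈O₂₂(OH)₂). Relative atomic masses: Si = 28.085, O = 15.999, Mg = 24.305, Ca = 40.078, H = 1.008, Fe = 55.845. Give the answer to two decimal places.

5.94 weight percent

Formula mass = 2.20×24.305 + 2.80×55.845 + 2×40.078 + 8×28.085 + 24×15.999 + 2×1.008 = 900.665 g/mol, of which 53.471 g is Mg.
So Mg makes up 53.471/900.665 = 0.0594 of the mass, i.e. 5.94%.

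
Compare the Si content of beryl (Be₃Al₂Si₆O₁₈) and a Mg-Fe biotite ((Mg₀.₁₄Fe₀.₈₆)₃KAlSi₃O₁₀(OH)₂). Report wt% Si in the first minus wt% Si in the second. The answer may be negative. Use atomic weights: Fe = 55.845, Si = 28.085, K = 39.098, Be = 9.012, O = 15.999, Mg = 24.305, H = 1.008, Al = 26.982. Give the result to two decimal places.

M(Be₃Al₂Si₆O₁₈) = 537.492 g/mol, so wt% Si = 168.510/537.492 × 100 = 31.35%.
M((Mg₀.₁₄Fe₀.₈₆)₃KAlSi₃O₁₀(OH)₂) = 498.627 g/mol, so wt% Si = 84.255/498.627 × 100 = 16.90%.
31.35 − 16.90 = 14.45 pp.

14.45 percentage points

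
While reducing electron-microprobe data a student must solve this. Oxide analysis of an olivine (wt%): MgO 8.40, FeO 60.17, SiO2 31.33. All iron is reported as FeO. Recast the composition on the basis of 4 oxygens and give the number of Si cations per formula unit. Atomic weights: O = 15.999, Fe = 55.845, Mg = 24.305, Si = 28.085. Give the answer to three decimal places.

8.40 wt% MgO ÷ 40.304 g/mol = 0.20842 mol, giving 0.20842 Mg and 0.20842 O.
60.17 wt% FeO ÷ 71.844 g/mol = 0.83751 mol, giving 0.83751 Fe and 0.83751 O.
31.33 wt% SiO2 ÷ 60.083 g/mol = 0.52145 mol, giving 0.52145 Si and 1.04290 O.
Oxygen sums to 2.08883; scaling by 4/2.08883 = 1.91495 puts the formula on 4 O.
Si: 0.52145 × 1.91495 = 0.999 atoms per formula unit.

0.999 Si apfu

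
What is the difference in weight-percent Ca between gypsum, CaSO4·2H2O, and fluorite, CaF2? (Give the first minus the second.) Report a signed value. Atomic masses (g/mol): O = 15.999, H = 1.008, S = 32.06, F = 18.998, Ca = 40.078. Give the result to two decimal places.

-28.05 percentage points

M(CaSO4·2H2O) = 172.164 g/mol, so wt% Ca = 40.078/172.164 × 100 = 23.28%.
M(CaF2) = 78.074 g/mol, so wt% Ca = 40.078/78.074 × 100 = 51.33%.
23.28 − 51.33 = -28.05 pp.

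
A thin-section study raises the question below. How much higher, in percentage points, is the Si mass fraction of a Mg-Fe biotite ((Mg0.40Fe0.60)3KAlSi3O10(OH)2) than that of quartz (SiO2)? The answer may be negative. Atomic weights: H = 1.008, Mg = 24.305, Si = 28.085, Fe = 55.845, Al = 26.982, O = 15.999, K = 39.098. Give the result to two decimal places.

M((Mg0.40Fe0.60)3KAlSi3O10(OH)2) = 474.026 g/mol, so wt% Si = 84.255/474.026 × 100 = 17.77%.
M(SiO2) = 60.083 g/mol, so wt% Si = 28.085/60.083 × 100 = 46.74%.
17.77 − 46.74 = -28.97 pp.

-28.97 percentage points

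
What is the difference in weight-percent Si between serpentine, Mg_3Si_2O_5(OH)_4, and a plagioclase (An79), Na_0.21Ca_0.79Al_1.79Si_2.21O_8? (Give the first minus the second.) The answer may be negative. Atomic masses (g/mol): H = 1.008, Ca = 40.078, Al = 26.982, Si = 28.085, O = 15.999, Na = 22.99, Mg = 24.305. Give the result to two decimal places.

First mineral: 56.170 g Si in 277.108 g formula = 20.27 wt% Si.
Second mineral: 62.068 g Si in 274.847 g formula = 22.58 wt% Si.
20.27% − 22.58% gives a difference of -2.31 percentage points.

-2.31 percentage points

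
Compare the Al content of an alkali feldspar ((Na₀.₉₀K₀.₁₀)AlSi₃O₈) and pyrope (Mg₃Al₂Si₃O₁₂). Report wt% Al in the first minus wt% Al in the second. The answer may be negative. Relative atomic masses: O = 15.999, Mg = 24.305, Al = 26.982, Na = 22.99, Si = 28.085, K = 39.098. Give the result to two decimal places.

-3.16 percentage points

M((Na₀.₉₀K₀.₁₀)AlSi₃O₈) = 263.830 g/mol, so wt% Al = 26.982/263.830 × 100 = 10.23%.
M(Mg₃Al₂Si₃O₁₂) = 403.122 g/mol, so wt% Al = 53.964/403.122 × 100 = 13.39%.
10.23 − 13.39 = -3.16 pp.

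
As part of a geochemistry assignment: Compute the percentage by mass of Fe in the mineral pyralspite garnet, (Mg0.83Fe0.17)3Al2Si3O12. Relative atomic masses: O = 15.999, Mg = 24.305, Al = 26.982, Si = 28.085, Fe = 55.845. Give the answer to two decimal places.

6.79 wt%

Molar mass of (Mg0.83Fe0.17)3Al2Si3O12: 2.49*24.305 + 0.51*55.845 + 2*26.982 + 3*28.085 + 12*15.999 = 419.207 g/mol.
Mass of Fe per formula unit: 0.51 × 55.845 = 28.481 g.
Weight fraction Fe = 28.481 / 419.207 = 0.0679.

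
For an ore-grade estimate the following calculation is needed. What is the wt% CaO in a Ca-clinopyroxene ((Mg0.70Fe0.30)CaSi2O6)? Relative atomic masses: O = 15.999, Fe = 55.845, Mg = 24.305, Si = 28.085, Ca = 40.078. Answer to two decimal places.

24.81 wt%

Formula mass = 226.009 g/mol.
1 Ca → 1.0000 mol CaO per formula unit; M(CaO) = 56.077, so CaO mass = 56.077 g.
56.077/226.009 × 100 = 24.81 wt%.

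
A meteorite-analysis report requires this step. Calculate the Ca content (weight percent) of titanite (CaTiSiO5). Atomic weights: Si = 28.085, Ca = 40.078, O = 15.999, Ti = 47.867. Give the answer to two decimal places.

Formula mass = 1×40.078 + 1×47.867 + 1×28.085 + 5×15.999 = 196.025 g/mol, of which 40.078 g is Ca.
So Ca makes up 40.078/196.025 = 0.2045 of the mass, i.e. 20.45%.

20.45 weight percent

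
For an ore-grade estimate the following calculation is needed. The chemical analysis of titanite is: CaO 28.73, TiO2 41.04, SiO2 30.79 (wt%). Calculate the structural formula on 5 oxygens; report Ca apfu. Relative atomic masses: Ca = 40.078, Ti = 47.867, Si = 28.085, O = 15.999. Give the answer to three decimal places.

28.73 wt% CaO ÷ 56.077 g/mol = 0.51233 mol, giving 0.51233 Ca and 0.51233 O.
41.04 wt% TiO2 ÷ 79.865 g/mol = 0.51387 mol, giving 0.51387 Ti and 1.02774 O.
30.79 wt% SiO2 ÷ 60.083 g/mol = 0.51246 mol, giving 0.51246 Si and 1.02492 O.
Oxygen sums to 2.56499; scaling by 5/2.56499 = 1.94933 puts the formula on 5 O.
Ca: 0.51233 × 1.94933 = 0.999 atoms per formula unit.

0.999 Ca apfu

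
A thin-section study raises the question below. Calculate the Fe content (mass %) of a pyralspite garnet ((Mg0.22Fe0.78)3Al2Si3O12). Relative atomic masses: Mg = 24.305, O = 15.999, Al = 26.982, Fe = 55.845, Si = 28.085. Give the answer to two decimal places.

27.40 mass %

M((Mg0.22Fe0.78)3Al2Si3O12) = 476.926 g/mol.
Fe contributes 2.34 × 55.845 = 130.677 g per mole.
130.677/476.926 = 0.2740 → 27.40%.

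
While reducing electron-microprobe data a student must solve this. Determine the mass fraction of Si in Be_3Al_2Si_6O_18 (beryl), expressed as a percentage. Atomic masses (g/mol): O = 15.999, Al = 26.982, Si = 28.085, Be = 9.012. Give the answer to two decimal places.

31.35 wt%

Molar mass of Be_3Al_2Si_6O_18: 3*9.012 + 2*26.982 + 6*28.085 + 18*15.999 = 537.492 g/mol.
Mass of Si per formula unit: 6 × 28.085 = 168.510 g.
Weight fraction Si = 168.510 / 537.492 = 0.3135.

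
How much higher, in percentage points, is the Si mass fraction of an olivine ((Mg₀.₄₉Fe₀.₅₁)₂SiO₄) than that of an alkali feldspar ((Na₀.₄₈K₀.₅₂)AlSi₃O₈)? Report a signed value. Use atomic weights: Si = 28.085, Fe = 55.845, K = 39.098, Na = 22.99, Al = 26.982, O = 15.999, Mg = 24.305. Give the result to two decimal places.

-14.89 percentage points

Si in (Mg₀.₄₉Fe₀.₅₁)₂SiO₄: molar mass 172.862 g/mol; 1×28.085 = 28.085 g → 16.25 wt%.
Si in (Na₀.₄₈K₀.₅₂)AlSi₃O₈: molar mass 270.595 g/mol; 3×28.085 = 84.255 g → 31.14 wt%.
Difference = 16.25 − 31.14 = -14.89 percentage points.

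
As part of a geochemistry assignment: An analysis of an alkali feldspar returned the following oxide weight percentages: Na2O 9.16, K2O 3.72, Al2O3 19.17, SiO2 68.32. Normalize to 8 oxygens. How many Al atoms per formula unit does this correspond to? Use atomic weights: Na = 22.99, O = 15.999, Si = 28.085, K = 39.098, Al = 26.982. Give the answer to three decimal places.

9.16 wt% Na2O ÷ 61.979 g/mol = 0.14779 mol, giving 0.29558 Na and 0.14779 O.
3.72 wt% K2O ÷ 94.195 g/mol = 0.03949 mol, giving 0.07898 K and 0.03949 O.
19.17 wt% Al2O3 ÷ 101.961 g/mol = 0.18801 mol, giving 0.37602 Al and 0.56403 O.
68.32 wt% SiO2 ÷ 60.083 g/mol = 1.13709 mol, giving 1.13709 Si and 2.27418 O.
Oxygen sums to 3.02549; scaling by 8/3.02549 = 2.64420 puts the formula on 8 O.
Al: 0.37602 × 2.64420 = 0.994 atoms per formula unit.

0.994 Al apfu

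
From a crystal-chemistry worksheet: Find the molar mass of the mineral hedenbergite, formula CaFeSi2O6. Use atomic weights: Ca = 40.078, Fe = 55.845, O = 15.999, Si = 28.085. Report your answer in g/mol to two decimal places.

248.09 g/mol

The formula mass is the sum 1*40.078 + 1*55.845 + 2*28.085 + 6*15.999.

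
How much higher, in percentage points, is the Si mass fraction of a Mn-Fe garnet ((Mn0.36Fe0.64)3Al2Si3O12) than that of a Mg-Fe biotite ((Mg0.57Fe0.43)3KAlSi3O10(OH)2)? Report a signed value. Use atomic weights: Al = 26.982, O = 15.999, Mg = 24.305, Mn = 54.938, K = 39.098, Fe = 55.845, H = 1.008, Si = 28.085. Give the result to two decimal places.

-1.44 percentage points

M((Mn0.36Fe0.64)3Al2Si3O12) = 496.762 g/mol, so wt% Si = 84.255/496.762 × 100 = 16.96%.
M((Mg0.57Fe0.43)3KAlSi3O10(OH)2) = 457.941 g/mol, so wt% Si = 84.255/457.941 × 100 = 18.40%.
16.96 − 18.40 = -1.44 pp.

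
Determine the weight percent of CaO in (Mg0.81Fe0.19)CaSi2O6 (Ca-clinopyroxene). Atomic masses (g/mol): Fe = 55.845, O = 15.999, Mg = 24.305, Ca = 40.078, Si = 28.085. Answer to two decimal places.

25.20 wt%

Formula mass = 222.540 g/mol.
1 Ca → 1.0000 mol CaO per formula unit; M(CaO) = 56.077, so CaO mass = 56.077 g.
56.077/222.540 × 100 = 25.20 wt%.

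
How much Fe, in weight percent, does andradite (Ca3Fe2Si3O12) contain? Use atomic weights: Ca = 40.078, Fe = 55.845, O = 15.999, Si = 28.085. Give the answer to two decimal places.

21.98 weight percent

M(Ca3Fe2Si3O12) = 508.167 g/mol.
Fe contributes 2 × 55.845 = 111.690 g per mole.
111.690/508.167 = 0.2198 → 21.98%.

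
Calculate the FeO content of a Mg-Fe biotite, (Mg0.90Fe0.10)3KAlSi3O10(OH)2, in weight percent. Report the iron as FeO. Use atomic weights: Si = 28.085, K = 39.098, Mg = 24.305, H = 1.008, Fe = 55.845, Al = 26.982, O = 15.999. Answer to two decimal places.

5.05 wt%

M((Mg0.90Fe0.10)3KAlSi3O10(OH)2) = 426.716 g/mol; M(FeO) = 71.844 g/mol.
Moles FeO per formula unit = 0.30 Fe ÷ 1 = 0.3000.
FeO fraction = (0.3000 × 71.844) / 426.716 = 21.553/426.716 = 0.0505.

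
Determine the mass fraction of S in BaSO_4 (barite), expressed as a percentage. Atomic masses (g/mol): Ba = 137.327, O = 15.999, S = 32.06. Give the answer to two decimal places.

Molar mass of BaSO_4: 1×137.327 + 1×32.06 + 4×15.999 = 233.383 g/mol.
Mass of S per formula unit: 1 × 32.06 = 32.060 g.
Weight fraction S = 32.060 / 233.383 = 0.1374.

13.74 wt%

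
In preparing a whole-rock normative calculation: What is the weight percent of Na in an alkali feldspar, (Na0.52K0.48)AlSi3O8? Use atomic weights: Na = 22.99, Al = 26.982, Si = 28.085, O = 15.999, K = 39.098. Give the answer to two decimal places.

4.43 mass %

Formula mass = 0.52·22.99 + 0.48·39.098 + 1·26.982 + 3·28.085 + 8·15.999 = 269.951 g/mol, of which 11.955 g is Na.
So Na makes up 11.955/269.951 = 0.0443 of the mass, i.e. 4.43%.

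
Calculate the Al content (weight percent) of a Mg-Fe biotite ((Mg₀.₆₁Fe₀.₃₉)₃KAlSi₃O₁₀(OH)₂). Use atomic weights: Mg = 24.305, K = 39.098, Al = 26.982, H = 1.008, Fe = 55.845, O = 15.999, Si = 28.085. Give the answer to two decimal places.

Formula mass = 1.83*24.305 + 1.17*55.845 + 1*39.098 + 1*26.982 + 3*28.085 + 12*15.999 + 2*1.008 = 454.156 g/mol, of which 26.982 g is Al.
So Al makes up 26.982/454.156 = 0.0594 of the mass, i.e. 5.94%.

5.94 weight percent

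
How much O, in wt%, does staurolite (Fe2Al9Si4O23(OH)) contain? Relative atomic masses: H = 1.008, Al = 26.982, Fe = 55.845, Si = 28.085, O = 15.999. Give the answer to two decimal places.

Formula mass = 2*55.845 + 9*26.982 + 4*28.085 + 24*15.999 + 1*1.008 = 851.852 g/mol, of which 383.976 g is O.
So O makes up 383.976/851.852 = 0.4508 of the mass, i.e. 45.08%.

45.08 wt%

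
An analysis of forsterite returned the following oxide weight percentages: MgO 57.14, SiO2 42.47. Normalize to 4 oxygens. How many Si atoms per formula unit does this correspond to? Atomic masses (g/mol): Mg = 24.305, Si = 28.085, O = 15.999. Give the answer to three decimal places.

MgO: 57.14/40.304 = 1.41773 mol → 1.41773 mol Mg, 1.41773 mol O.
SiO2: 42.47/60.083 = 0.70686 mol → 0.70686 mol Si, 1.41372 mol O.
Total oxygen = 2.83145 mol. Normalization factor = 4/2.83145 = 1.41270.
Si per 4 O = 0.70686 × 1.41270 = 0.999.

0.999 Si apfu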